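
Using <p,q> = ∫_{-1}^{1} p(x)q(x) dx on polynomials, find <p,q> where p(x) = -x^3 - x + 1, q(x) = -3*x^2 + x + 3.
<p,q> = 44/15

Expand the product: p(x)·q(x) = 3*x^5 - x^4 - 4*x^2 - 2*x + 3.
∫_{-1}^{1} of each monomial x^k gives [2/(k+1) if k even, 0 if k odd]. Integrating term-by-term (or equivalently evaluating the antiderivative F(x) = x^6/2 - x^5/5 - 4*x^3/3 - x^2 + 3*x at the endpoints):
  F(1) − F(−1) = 29/30 − (-59/30) = 44/15.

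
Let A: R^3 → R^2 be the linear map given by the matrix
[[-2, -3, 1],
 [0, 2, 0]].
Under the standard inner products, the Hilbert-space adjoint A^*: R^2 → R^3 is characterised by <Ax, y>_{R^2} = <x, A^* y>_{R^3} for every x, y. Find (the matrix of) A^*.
A^* = A^T =
[[-2, 0],
 [-3, 2],
 [1, 0]]

For real matrices with standard dot products, the defining identity <Ax, y> = <x, A^* y> gives (Ax)^T y = x^T (A^*) y, i.e. x^T A^T y = x^T (A^*) y. Since this holds for all x, y, we must have A^* = A^T. Therefore
A^* =
[[-2, 0],
 [-3, 2],
 [1, 0]].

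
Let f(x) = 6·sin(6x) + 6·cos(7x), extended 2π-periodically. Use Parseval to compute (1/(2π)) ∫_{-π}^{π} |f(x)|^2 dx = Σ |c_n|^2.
Σ |c_n|^2 = 36

Expand |f|^2 and use orthogonality of {sin(nx), cos(mx)} on [-π, π]:
  ∫_{-π}^{π} sin(nx)^2 dx = π, ∫ cos(mx)^2 dx = π, and cross terms integrate to 0.
So ∫_{-π}^{π} f(x)^2 dx = 6^2 · π + 6^2 · π = (36 + 36)π.
Divide by 2π: (36 + 36)/2 = 36.
By Parseval, this equals Σ |c_n|^2.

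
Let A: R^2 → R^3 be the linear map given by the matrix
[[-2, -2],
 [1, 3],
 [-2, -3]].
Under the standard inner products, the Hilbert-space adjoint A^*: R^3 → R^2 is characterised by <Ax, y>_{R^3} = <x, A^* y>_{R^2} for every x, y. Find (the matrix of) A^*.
A^* = A^T =
[[-2, 1, -2],
 [-2, 3, -3]]

For real matrices with standard dot products, the defining identity <Ax, y> = <x, A^* y> gives (Ax)^T y = x^T (A^*) y, i.e. x^T A^T y = x^T (A^*) y. Since this holds for all x, y, we must have A^* = A^T. Therefore
A^* =
[[-2, 1, -2],
 [-2, 3, -3]].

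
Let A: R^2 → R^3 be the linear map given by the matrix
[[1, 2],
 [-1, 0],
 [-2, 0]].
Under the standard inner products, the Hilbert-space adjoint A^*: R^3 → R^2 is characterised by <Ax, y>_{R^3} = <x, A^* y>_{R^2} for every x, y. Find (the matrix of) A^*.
A^* = A^T =
[[1, -1, -2],
 [2, 0, 0]]

For real matrices with standard dot products, the defining identity <Ax, y> = <x, A^* y> gives (Ax)^T y = x^T (A^*) y, i.e. x^T A^T y = x^T (A^*) y. Since this holds for all x, y, we must have A^* = A^T. Therefore
A^* =
[[1, -1, -2],
 [2, 0, 0]].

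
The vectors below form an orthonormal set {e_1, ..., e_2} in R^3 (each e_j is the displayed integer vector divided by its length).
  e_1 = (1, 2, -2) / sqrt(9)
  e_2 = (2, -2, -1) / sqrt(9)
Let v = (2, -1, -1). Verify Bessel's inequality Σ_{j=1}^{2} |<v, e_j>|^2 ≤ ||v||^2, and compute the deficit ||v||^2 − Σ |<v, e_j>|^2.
Σ |<v, e_j>|^2 = 53/9; ||v||^2 = 6; deficit = 1/9

Write each e_j = u_j / sqrt(<u_j, u_j>) where u_j is the displayed integer vector. Then <v, e_j> = <v, u_j> / sqrt(<u_j, u_j>), so |<v, e_j>|^2 = <v, u_j>^2 / <u_j, u_j>.
Coefficients: <v, e_1> = 2/sqrt(9), <v, e_2> = 7/sqrt(9).
Square and sum: Σ |<v, e_j>|^2 = 53/9.
Compute ||v||^2 = v·v = 6.
Deficit = 6 − 53/9 = 1/9 ≥ 0, confirming Bessel's inequality. (The deficit equals ||v − Σ <v,e_j> e_j||^2, the squared distance from v to span{e_j}.)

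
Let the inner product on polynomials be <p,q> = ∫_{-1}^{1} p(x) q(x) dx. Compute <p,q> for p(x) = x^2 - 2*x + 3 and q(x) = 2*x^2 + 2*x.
<p,q> = 32/15

Expand the product: p(x)·q(x) = 2*x^4 - 2*x^3 + 2*x^2 + 6*x.
∫_{-1}^{1} of each monomial x^k gives [2/(k+1) if k even, 0 if k odd]. Integrating term-by-term (or equivalently evaluating the antiderivative F(x) = 2*x^5/5 - x^4/2 + 2*x^3/3 + 3*x^2 at the endpoints):
  F(1) − F(−1) = 107/30 − (43/30) = 32/15.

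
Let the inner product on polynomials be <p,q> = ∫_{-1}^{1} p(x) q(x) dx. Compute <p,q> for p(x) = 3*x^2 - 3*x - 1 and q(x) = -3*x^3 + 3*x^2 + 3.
<p,q> = 26/5

Expand the product: p(x)·q(x) = -9*x^5 + 18*x^4 - 6*x^3 + 6*x^2 - 9*x - 3.
∫_{-1}^{1} of each monomial x^k gives [2/(k+1) if k even, 0 if k odd]. Integrating term-by-term (or equivalently evaluating the antiderivative F(x) = -3*x^6/2 + 18*x^5/5 - 3*x^4/2 + 2*x^3 - 9*x^2/2 - 3*x at the endpoints):
  F(1) − F(−1) = -49/10 − (-101/10) = 26/5.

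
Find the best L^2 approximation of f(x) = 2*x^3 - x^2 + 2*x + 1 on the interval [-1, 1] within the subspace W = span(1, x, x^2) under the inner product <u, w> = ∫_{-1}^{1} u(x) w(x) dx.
g(x) = -x^2 + 16*x/5 + 1

The best approximation g ∈ W is the orthogonal projection of f onto W. Writing g = a_0 + a_1 x + a_2 x^2, the coefficients solve the normal equations G · a = b where
  G_{ij} = <φ_i, φ_j> and b_i = <f, φ_i>, with φ_0 = 1, φ_1 = x, φ_2 = x^2.
G =
  [2, 0, 2/3]
  [0, 2/3, 0]
  [2/3, 0, 2/5],
b = (4/3, 32/15, 4/15).
Solving gives a_0 = 1, a_1 = 16/5, a_2 = -1, so
  g(x) = -x^2 + 16*x/5 + 1.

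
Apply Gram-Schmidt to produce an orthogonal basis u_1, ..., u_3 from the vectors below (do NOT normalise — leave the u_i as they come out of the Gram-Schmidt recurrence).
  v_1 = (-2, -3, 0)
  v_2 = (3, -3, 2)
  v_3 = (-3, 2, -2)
Orthogonal basis:
  u_1 = (-2, -3, 0)
  u_2 = (45/13, -30/13, 2)
  u_3 = (24/277, -16/277, -60/277)

Apply the Gram-Schmidt recurrence
  u_1 = v_1
  u_i = v_i − Σ_{j<i} ((v_i · u_j) / (u_j · u_j)) · u_j.

Step by step this gives:
  u_1 = (-2, -3, 0)
  u_2 = (45/13, -30/13, 2)
  u_3 = (24/277, -16/277, -60/277)

Orthogonality check:
  u_2 · u_1 = 0 (should be 0)
  u_3 · u_1 = 0 (should be 0)
  u_3 · u_2 = 0 (should be 0)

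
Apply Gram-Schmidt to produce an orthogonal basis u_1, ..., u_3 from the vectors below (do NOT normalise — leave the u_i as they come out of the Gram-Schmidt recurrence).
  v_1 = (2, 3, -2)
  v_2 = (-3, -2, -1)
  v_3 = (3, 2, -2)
Orthogonal basis:
  u_1 = (2, 3, -2)
  u_2 = (-31/17, -4/17, -37/17)
  u_3 = (35/46, -20/23, -25/46)

Apply the Gram-Schmidt recurrence
  u_1 = v_1
  u_i = v_i − Σ_{j<i} ((v_i · u_j) / (u_j · u_j)) · u_j.

Step by step this gives:
  u_1 = (2, 3, -2)
  u_2 = (-31/17, -4/17, -37/17)
  u_3 = (35/46, -20/23, -25/46)

Orthogonality check:
  u_2 · u_1 = 0 (should be 0)
  u_3 · u_1 = 0 (should be 0)
  u_3 · u_2 = 0 (should be 0)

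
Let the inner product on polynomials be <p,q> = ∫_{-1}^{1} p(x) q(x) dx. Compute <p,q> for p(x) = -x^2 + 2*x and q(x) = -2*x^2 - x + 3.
<p,q> = -38/15

Expand the product: p(x)·q(x) = 2*x^4 - 3*x^3 - 5*x^2 + 6*x.
∫_{-1}^{1} of each monomial x^k gives [2/(k+1) if k even, 0 if k odd]. Integrating term-by-term (or equivalently evaluating the antiderivative F(x) = 2*x^5/5 - 3*x^4/4 - 5*x^3/3 + 3*x^2 at the endpoints):
  F(1) − F(−1) = 59/60 − (211/60) = -38/15.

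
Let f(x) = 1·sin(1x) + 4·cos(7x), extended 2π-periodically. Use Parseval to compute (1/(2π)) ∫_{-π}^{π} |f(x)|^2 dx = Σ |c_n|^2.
Σ |c_n|^2 = 17/2

Expand |f|^2 and use orthogonality of {sin(nx), cos(mx)} on [-π, π]:
  ∫_{-π}^{π} sin(nx)^2 dx = π, ∫ cos(mx)^2 dx = π, and cross terms integrate to 0.
So ∫_{-π}^{π} f(x)^2 dx = 1^2 · π + 4^2 · π = (1 + 16)π.
Divide by 2π: (1 + 16)/2 = 17/2.
By Parseval, this equals Σ |c_n|^2.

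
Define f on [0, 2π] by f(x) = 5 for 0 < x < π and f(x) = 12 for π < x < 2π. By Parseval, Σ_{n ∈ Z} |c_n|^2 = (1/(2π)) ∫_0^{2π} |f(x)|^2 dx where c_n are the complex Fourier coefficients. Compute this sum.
Σ |c_n|^2 = 169/2

Parseval equates the L^2 energy of f (normalised by 1/(2π)) with the ℓ^2 sum of its Fourier coefficients: (1/(2π)) ∫_0^{2π} |f|^2 = Σ |c_n|^2.
Compute the left side: (1/(2π)) [∫_0^π 5^2 dx + ∫_π^{2π} 12^2 dx] = (1/(2π)) · (25π + 144π) = (25 + 144)/2 = 169/2.
So Σ_{n ∈ Z} |c_n|^2 = 169/2.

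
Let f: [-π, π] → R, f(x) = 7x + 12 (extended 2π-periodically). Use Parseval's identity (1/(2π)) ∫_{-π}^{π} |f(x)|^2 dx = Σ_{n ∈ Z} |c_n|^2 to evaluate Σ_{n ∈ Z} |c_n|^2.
Σ |c_n|^2 = 49π^2/3 + 144

Expand and integrate term by term over [-π, π]:
  ∫ (7x)^2 dx = 49·(2π^3/3); ∫ 2·7·(12)·x dx = 0 (odd integrand); ∫ 12^2 dx = 144·2π.
So (1/(2π)) ∫_{-π}^{π} (7x + 12)^2 dx = 49π^2/3 + 144 = 49π^2/3 + 144.
Parseval ⇒ Σ |c_n|^2 = 49π^2/3 + 144.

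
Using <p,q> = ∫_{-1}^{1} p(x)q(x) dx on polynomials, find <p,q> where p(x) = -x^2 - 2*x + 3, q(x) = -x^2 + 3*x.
<p,q> = -28/5

Expand the product: p(x)·q(x) = x^4 - x^3 - 9*x^2 + 9*x.
∫_{-1}^{1} of each monomial x^k gives [2/(k+1) if k even, 0 if k odd]. Integrating term-by-term (or equivalently evaluating the antiderivative F(x) = x^5/5 - x^4/4 - 3*x^3 + 9*x^2/2 at the endpoints):
  F(1) − F(−1) = 29/20 − (141/20) = -28/5.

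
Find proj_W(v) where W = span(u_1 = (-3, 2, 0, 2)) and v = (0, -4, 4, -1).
proj_W(v) = (30/17, -20/17, 0, -20/17)

Set up U = [u_1 | ... | u_1] ∈ R^(4×1). The projector onto W = col(U) is P = U (U^T U)^(-1) U^T.
Compute U^T U =
  [17],
and U^T v = (-10).
Solve U^T U · c = U^T v for the coefficients: c = (-10/17). The projection is proj_W(v) = U c.
Check: (v - proj_W(v)) · u_1 = 0  (should be 0).
Result: proj_W(v) = (30/17, -20/17, 0, -20/17).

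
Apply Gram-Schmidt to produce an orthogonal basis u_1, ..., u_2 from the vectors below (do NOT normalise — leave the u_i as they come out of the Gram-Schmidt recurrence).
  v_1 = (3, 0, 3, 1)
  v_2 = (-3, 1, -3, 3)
Orthogonal basis:
  u_1 = (3, 0, 3, 1)
  u_2 = (-12/19, 1, -12/19, 72/19)

Apply the Gram-Schmidt recurrence
  u_1 = v_1
  u_i = v_i − Σ_{j<i} ((v_i · u_j) / (u_j · u_j)) · u_j.

Step by step this gives:
  u_1 = (3, 0, 3, 1)
  u_2 = (-12/19, 1, -12/19, 72/19)

Orthogonality check:
  u_2 · u_1 = 0 (should be 0)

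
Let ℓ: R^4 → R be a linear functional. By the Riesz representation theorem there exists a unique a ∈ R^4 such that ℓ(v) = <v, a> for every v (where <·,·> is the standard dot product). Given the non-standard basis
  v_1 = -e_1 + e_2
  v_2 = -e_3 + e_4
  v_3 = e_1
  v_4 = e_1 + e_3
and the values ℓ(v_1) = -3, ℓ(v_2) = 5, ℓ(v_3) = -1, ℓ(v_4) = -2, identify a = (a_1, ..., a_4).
a = (-1, -4, -1, 4)

Write a = (a_1, ..., a_4) in the standard basis. For each basis vector v_i, ℓ(v_i) = <v_i, a> is a linear equation in the a_j's. Collect the n equations into a matrix system V a = ℓ, where row i of V is v_i (expressed in the standard basis). Since V is invertible (lower-triangular with 1s on the diagonal, up to permutation), solve by back-substitution:
  V =
[[-1, 1, 0, 0],
 [0, 0, -1, 1],
 [1, 0, 0, 0],
 [1, 0, 1, 0]]
  V a = (-3, 5, -1, -2)
Solving gives a = (-1, -4, -1, 4).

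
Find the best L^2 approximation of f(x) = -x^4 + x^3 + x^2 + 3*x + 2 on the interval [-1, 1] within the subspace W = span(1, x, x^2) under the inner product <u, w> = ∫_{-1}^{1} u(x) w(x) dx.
g(x) = x^2/7 + 18*x/5 + 73/35

The best approximation g ∈ W is the orthogonal projection of f onto W. Writing g = a_0 + a_1 x + a_2 x^2, the coefficients solve the normal equations G · a = b where
  G_{ij} = <φ_i, φ_j> and b_i = <f, φ_i>, with φ_0 = 1, φ_1 = x, φ_2 = x^2.
G =
  [2, 0, 2/3]
  [0, 2/3, 0]
  [2/3, 0, 2/5],
b = (64/15, 12/5, 152/105).
Solving gives a_0 = 73/35, a_1 = 18/5, a_2 = 1/7, so
  g(x) = x^2/7 + 18*x/5 + 73/35.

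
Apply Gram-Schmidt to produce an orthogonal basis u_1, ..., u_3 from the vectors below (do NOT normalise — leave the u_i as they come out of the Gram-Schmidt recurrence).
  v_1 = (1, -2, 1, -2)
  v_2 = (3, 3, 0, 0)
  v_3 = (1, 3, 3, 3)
Orthogonal basis:
  u_1 = (1, -2, 1, -2)
  u_2 = (33/10, 12/5, 3/10, -3/5)
  u_3 = (-1/19, 1/19, 69/19, 33/19)

Apply the Gram-Schmidt recurrence
  u_1 = v_1
  u_i = v_i − Σ_{j<i} ((v_i · u_j) / (u_j · u_j)) · u_j.

Step by step this gives:
  u_1 = (1, -2, 1, -2)
  u_2 = (33/10, 12/5, 3/10, -3/5)
  u_3 = (-1/19, 1/19, 69/19, 33/19)

Orthogonality check:
  u_2 · u_1 = 0 (should be 0)
  u_3 · u_1 = 0 (should be 0)
  u_3 · u_2 = 0 (should be 0)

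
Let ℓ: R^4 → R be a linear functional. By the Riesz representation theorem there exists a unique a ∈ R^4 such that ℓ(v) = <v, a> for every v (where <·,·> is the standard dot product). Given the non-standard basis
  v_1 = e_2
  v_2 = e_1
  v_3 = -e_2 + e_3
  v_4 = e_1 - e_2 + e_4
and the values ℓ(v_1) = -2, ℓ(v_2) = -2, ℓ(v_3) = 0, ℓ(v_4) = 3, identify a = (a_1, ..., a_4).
a = (-2, -2, -2, 3)

Write a = (a_1, ..., a_4) in the standard basis. For each basis vector v_i, ℓ(v_i) = <v_i, a> is a linear equation in the a_j's. Collect the n equations into a matrix system V a = ℓ, where row i of V is v_i (expressed in the standard basis). Since V is invertible (lower-triangular with 1s on the diagonal, up to permutation), solve by back-substitution:
  V =
[[0, 1, 0, 0],
 [1, 0, 0, 0],
 [0, -1, 1, 0],
 [1, -1, 0, 1]]
  V a = (-2, -2, 0, 3)
Solving gives a = (-2, -2, -2, 3).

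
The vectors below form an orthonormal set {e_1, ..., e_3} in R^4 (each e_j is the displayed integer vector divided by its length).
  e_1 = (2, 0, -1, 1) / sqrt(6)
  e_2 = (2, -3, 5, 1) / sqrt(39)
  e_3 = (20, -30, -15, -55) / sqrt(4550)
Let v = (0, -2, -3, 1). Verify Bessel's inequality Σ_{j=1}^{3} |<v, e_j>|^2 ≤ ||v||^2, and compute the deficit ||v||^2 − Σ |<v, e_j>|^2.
Σ |<v, e_j>|^2 = 34/7; ||v||^2 = 14; deficit = 64/7

Write each e_j = u_j / sqrt(<u_j, u_j>) where u_j is the displayed integer vector. Then <v, e_j> = <v, u_j> / sqrt(<u_j, u_j>), so |<v, e_j>|^2 = <v, u_j>^2 / <u_j, u_j>.
Coefficients: <v, e_1> = 4/sqrt(6), <v, e_2> = -8/sqrt(39), <v, e_3> = 50/sqrt(4550).
Square and sum: Σ |<v, e_j>|^2 = 34/7.
Compute ||v||^2 = v·v = 14.
Deficit = 14 − 34/7 = 64/7 ≥ 0, confirming Bessel's inequality. (The deficit equals ||v − Σ <v,e_j> e_j||^2, the squared distance from v to span{e_j}.)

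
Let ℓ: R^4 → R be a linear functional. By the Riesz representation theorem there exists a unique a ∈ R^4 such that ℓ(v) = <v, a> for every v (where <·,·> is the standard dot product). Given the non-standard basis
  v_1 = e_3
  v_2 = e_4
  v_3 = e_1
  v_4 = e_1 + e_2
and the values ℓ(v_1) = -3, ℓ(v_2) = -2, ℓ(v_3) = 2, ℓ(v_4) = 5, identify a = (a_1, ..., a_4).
a = (2, 3, -3, -2)

Write a = (a_1, ..., a_4) in the standard basis. For each basis vector v_i, ℓ(v_i) = <v_i, a> is a linear equation in the a_j's. Collect the n equations into a matrix system V a = ℓ, where row i of V is v_i (expressed in the standard basis). Since V is invertible (lower-triangular with 1s on the diagonal, up to permutation), solve by back-substitution:
  V =
[[0, 0, 1, 0],
 [0, 0, 0, 1],
 [1, 0, 0, 0],
 [1, 1, 0, 0]]
  V a = (-3, -2, 2, 5)
Solving gives a = (2, 3, -3, -2).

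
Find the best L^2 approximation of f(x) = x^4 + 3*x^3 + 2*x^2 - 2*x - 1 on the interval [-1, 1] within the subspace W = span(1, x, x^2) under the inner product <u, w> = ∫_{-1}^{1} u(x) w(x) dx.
g(x) = 20*x^2/7 - x/5 - 38/35

The best approximation g ∈ W is the orthogonal projection of f onto W. Writing g = a_0 + a_1 x + a_2 x^2, the coefficients solve the normal equations G · a = b where
  G_{ij} = <φ_i, φ_j> and b_i = <f, φ_i>, with φ_0 = 1, φ_1 = x, φ_2 = x^2.
G =
  [2, 0, 2/3]
  [0, 2/3, 0]
  [2/3, 0, 2/5],
b = (-4/15, -2/15, 44/105).
Solving gives a_0 = -38/35, a_1 = -1/5, a_2 = 20/7, so
  g(x) = 20*x^2/7 - x/5 - 38/35.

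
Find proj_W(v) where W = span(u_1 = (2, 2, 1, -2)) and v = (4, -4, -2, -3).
proj_W(v) = (8/13, 8/13, 4/13, -8/13)

Set up U = [u_1 | ... | u_1] ∈ R^(4×1). The projector onto W = col(U) is P = U (U^T U)^(-1) U^T.
Compute U^T U =
  [13],
and U^T v = (4).
Solve U^T U · c = U^T v for the coefficients: c = (4/13). The projection is proj_W(v) = U c.
Check: (v - proj_W(v)) · u_1 = 0  (should be 0).
Result: proj_W(v) = (8/13, 8/13, 4/13, -8/13).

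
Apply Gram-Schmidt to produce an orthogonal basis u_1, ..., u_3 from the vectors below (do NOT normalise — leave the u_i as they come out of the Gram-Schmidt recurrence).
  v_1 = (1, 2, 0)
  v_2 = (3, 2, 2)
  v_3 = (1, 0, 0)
Orthogonal basis:
  u_1 = (1, 2, 0)
  u_2 = (8/5, -4/5, 2)
  u_3 = (4/9, -2/9, -4/9)

Apply the Gram-Schmidt recurrence
  u_1 = v_1
  u_i = v_i − Σ_{j<i} ((v_i · u_j) / (u_j · u_j)) · u_j.

Step by step this gives:
  u_1 = (1, 2, 0)
  u_2 = (8/5, -4/5, 2)
  u_3 = (4/9, -2/9, -4/9)

Orthogonality check:
  u_2 · u_1 = 0 (should be 0)
  u_3 · u_1 = 0 (should be 0)
  u_3 · u_2 = 0 (should be 0)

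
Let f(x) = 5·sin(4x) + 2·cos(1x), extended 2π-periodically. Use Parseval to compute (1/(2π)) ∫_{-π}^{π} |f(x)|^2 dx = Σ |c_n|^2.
Σ |c_n|^2 = 29/2

Expand |f|^2 and use orthogonality of {sin(nx), cos(mx)} on [-π, π]:
  ∫_{-π}^{π} sin(nx)^2 dx = π, ∫ cos(mx)^2 dx = π, and cross terms integrate to 0.
So ∫_{-π}^{π} f(x)^2 dx = 5^2 · π + 2^2 · π = (25 + 4)π.
Divide by 2π: (25 + 4)/2 = 29/2.
By Parseval, this equals Σ |c_n|^2.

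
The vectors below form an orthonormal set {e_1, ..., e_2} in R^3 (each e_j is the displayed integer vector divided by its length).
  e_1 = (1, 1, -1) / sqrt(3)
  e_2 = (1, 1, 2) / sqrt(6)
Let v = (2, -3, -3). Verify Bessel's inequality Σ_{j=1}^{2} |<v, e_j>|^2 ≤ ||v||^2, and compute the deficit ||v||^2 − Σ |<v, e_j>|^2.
Σ |<v, e_j>|^2 = 19/2; ||v||^2 = 22; deficit = 25/2

Write each e_j = u_j / sqrt(<u_j, u_j>) where u_j is the displayed integer vector. Then <v, e_j> = <v, u_j> / sqrt(<u_j, u_j>), so |<v, e_j>|^2 = <v, u_j>^2 / <u_j, u_j>.
Coefficients: <v, e_1> = 2/sqrt(3), <v, e_2> = -7/sqrt(6).
Square and sum: Σ |<v, e_j>|^2 = 19/2.
Compute ||v||^2 = v·v = 22.
Deficit = 22 − 19/2 = 25/2 ≥ 0, confirming Bessel's inequality. (The deficit equals ||v − Σ <v,e_j> e_j||^2, the squared distance from v to span{e_j}.)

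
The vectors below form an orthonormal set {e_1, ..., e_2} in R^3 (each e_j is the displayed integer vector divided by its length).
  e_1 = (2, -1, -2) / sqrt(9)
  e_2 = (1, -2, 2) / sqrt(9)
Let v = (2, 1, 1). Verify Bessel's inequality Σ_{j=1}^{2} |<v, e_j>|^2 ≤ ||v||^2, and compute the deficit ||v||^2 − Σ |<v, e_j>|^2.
Σ |<v, e_j>|^2 = 5/9; ||v||^2 = 6; deficit = 49/9

Write each e_j = u_j / sqrt(<u_j, u_j>) where u_j is the displayed integer vector. Then <v, e_j> = <v, u_j> / sqrt(<u_j, u_j>), so |<v, e_j>|^2 = <v, u_j>^2 / <u_j, u_j>.
Coefficients: <v, e_1> = 1/sqrt(9), <v, e_2> = 2/sqrt(9).
Square and sum: Σ |<v, e_j>|^2 = 5/9.
Compute ||v||^2 = v·v = 6.
Deficit = 6 − 5/9 = 49/9 ≥ 0, confirming Bessel's inequality. (The deficit equals ||v − Σ <v,e_j> e_j||^2, the squared distance from v to span{e_j}.)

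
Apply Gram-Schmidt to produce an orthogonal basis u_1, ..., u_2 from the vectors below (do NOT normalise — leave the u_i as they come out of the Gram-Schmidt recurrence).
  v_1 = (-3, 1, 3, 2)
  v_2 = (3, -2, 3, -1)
Orthogonal basis:
  u_1 = (-3, 1, 3, 2)
  u_2 = (57/23, -42/23, 81/23, -15/23)

Apply the Gram-Schmidt recurrence
  u_1 = v_1
  u_i = v_i − Σ_{j<i} ((v_i · u_j) / (u_j · u_j)) · u_j.

Step by step this gives:
  u_1 = (-3, 1, 3, 2)
  u_2 = (57/23, -42/23, 81/23, -15/23)

Orthogonality check:
  u_2 · u_1 = 0 (should be 0)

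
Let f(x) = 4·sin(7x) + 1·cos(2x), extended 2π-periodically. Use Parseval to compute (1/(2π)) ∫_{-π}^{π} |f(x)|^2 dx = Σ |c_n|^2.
Σ |c_n|^2 = 17/2

Expand |f|^2 and use orthogonality of {sin(nx), cos(mx)} on [-π, π]:
  ∫_{-π}^{π} sin(nx)^2 dx = π, ∫ cos(mx)^2 dx = π, and cross terms integrate to 0.
So ∫_{-π}^{π} f(x)^2 dx = 4^2 · π + 1^2 · π = (16 + 1)π.
Divide by 2π: (16 + 1)/2 = 17/2.
By Parseval, this equals Σ |c_n|^2.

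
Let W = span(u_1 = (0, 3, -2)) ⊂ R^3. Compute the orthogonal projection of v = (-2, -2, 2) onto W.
proj_W(v) = (0, -30/13, 20/13)

Set up U = [u_1 | ... | u_1] ∈ R^(3×1). The projector onto W = col(U) is P = U (U^T U)^(-1) U^T.
Compute U^T U =
  [13],
and U^T v = (-10).
Solve U^T U · c = U^T v for the coefficients: c = (-10/13). The projection is proj_W(v) = U c.
Check: (v - proj_W(v)) · u_1 = 0  (should be 0).
Result: proj_W(v) = (0, -30/13, 20/13).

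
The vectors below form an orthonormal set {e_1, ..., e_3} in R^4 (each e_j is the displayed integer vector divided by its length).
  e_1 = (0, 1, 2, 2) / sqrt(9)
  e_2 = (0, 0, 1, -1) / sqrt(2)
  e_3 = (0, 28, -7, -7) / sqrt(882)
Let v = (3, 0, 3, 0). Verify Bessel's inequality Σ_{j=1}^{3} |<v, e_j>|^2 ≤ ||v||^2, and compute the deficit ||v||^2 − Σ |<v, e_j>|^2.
Σ |<v, e_j>|^2 = 9; ||v||^2 = 18; deficit = 9

Write each e_j = u_j / sqrt(<u_j, u_j>) where u_j is the displayed integer vector. Then <v, e_j> = <v, u_j> / sqrt(<u_j, u_j>), so |<v, e_j>|^2 = <v, u_j>^2 / <u_j, u_j>.
Coefficients: <v, e_1> = 6/sqrt(9), <v, e_2> = 3/sqrt(2), <v, e_3> = -21/sqrt(882).
Square and sum: Σ |<v, e_j>|^2 = 9.
Compute ||v||^2 = v·v = 18.
Deficit = 18 − 9 = 9 ≥ 0, confirming Bessel's inequality. (The deficit equals ||v − Σ <v,e_j> e_j||^2, the squared distance from v to span{e_j}.)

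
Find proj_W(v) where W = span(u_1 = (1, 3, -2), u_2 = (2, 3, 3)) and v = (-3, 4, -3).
proj_W(v) = (111/283, 684/283, -1041/283)

Set up U = [u_1 | ... | u_2] ∈ R^(3×2). The projector onto W = col(U) is P = U (U^T U)^(-1) U^T.
Compute U^T U =
  [14, 5]
  [5, 22],
and U^T v = (15, -3).
Solve U^T U · c = U^T v for the coefficients: c = (345/283, -117/283). The projection is proj_W(v) = U c.
Check: (v - proj_W(v)) · u_1 = 0  (should be 0).
Check: (v - proj_W(v)) · u_2 = 0  (should be 0).
Result: proj_W(v) = (111/283, 684/283, -1041/283).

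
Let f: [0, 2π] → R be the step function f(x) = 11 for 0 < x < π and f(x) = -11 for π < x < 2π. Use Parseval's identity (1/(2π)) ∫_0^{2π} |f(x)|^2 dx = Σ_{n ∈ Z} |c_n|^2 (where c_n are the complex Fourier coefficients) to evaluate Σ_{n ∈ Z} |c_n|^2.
Σ |c_n|^2 = 121

Parseval equates the L^2 energy of f (normalised by 1/(2π)) with the ℓ^2 sum of its Fourier coefficients: (1/(2π)) ∫_0^{2π} |f|^2 = Σ |c_n|^2.
Compute the left side: (1/(2π)) [∫_0^π 11^2 dx + ∫_π^{2π} (-11)^2 dx] = (1/(2π)) · (121π + 121π) = (121 + 121)/2 = 121.
So Σ_{n ∈ Z} |c_n|^2 = 121.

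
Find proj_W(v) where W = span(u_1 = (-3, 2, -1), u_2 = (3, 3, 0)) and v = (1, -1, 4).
proj_W(v) = (5/3, -5/3, 2/3)

Set up U = [u_1 | ... | u_2] ∈ R^(3×2). The projector onto W = col(U) is P = U (U^T U)^(-1) U^T.
Compute U^T U =
  [14, -3]
  [-3, 18],
and U^T v = (-9, 0).
Solve U^T U · c = U^T v for the coefficients: c = (-2/3, -1/9). The projection is proj_W(v) = U c.
Check: (v - proj_W(v)) · u_1 = 0  (should be 0).
Check: (v - proj_W(v)) · u_2 = 0  (should be 0).
Result: proj_W(v) = (5/3, -5/3, 2/3).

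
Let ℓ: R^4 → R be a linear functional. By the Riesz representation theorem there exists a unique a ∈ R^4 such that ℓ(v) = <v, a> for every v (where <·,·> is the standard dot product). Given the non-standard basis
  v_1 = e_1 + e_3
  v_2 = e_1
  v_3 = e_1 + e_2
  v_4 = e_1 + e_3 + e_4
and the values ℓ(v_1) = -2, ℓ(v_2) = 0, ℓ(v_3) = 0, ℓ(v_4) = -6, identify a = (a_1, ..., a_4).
a = (0, 0, -2, -4)

Write a = (a_1, ..., a_4) in the standard basis. For each basis vector v_i, ℓ(v_i) = <v_i, a> is a linear equation in the a_j's. Collect the n equations into a matrix system V a = ℓ, where row i of V is v_i (expressed in the standard basis). Since V is invertible (lower-triangular with 1s on the diagonal, up to permutation), solve by back-substitution:
  V =
[[1, 0, 1, 0],
 [1, 0, 0, 0],
 [1, 1, 0, 0],
 [1, 0, 1, 1]]
  V a = (-2, 0, 0, -6)
Solving gives a = (0, 0, -2, -4).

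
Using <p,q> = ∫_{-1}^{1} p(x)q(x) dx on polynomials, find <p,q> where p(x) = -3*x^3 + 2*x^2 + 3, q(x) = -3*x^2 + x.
<p,q> = -48/5

Expand the product: p(x)·q(x) = 9*x^5 - 9*x^4 + 2*x^3 - 9*x^2 + 3*x.
∫_{-1}^{1} of each monomial x^k gives [2/(k+1) if k even, 0 if k odd]. Integrating term-by-term (or equivalently evaluating the antiderivative F(x) = 3*x^6/2 - 9*x^5/5 + x^4/2 - 3*x^3 + 3*x^2/2 at the endpoints):
  F(1) − F(−1) = -13/10 − (83/10) = -48/5.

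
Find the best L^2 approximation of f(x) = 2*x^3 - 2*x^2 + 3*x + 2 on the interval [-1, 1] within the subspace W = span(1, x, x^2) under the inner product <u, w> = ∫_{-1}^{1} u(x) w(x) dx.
g(x) = -2*x^2 + 21*x/5 + 2

The best approximation g ∈ W is the orthogonal projection of f onto W. Writing g = a_0 + a_1 x + a_2 x^2, the coefficients solve the normal equations G · a = b where
  G_{ij} = <φ_i, φ_j> and b_i = <f, φ_i>, with φ_0 = 1, φ_1 = x, φ_2 = x^2.
G =
  [2, 0, 2/3]
  [0, 2/3, 0]
  [2/3, 0, 2/5],
b = (8/3, 14/5, 8/15).
Solving gives a_0 = 2, a_1 = 21/5, a_2 = -2, so
  g(x) = -2*x^2 + 21*x/5 + 2.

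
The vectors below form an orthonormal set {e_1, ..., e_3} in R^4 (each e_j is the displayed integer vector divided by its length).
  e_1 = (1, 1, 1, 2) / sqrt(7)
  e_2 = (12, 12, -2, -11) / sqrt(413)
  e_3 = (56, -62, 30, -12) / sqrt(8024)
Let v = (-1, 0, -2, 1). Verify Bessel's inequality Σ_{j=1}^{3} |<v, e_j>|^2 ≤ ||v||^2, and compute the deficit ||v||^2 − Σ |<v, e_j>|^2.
Σ |<v, e_j>|^2 = 52/17; ||v||^2 = 6; deficit = 50/17

Write each e_j = u_j / sqrt(<u_j, u_j>) where u_j is the displayed integer vector. Then <v, e_j> = <v, u_j> / sqrt(<u_j, u_j>), so |<v, e_j>|^2 = <v, u_j>^2 / <u_j, u_j>.
Coefficients: <v, e_1> = -1/sqrt(7), <v, e_2> = -19/sqrt(413), <v, e_3> = -128/sqrt(8024).
Square and sum: Σ |<v, e_j>|^2 = 52/17.
Compute ||v||^2 = v·v = 6.
Deficit = 6 − 52/17 = 50/17 ≥ 0, confirming Bessel's inequality. (The deficit equals ||v − Σ <v,e_j> e_j||^2, the squared distance from v to span{e_j}.)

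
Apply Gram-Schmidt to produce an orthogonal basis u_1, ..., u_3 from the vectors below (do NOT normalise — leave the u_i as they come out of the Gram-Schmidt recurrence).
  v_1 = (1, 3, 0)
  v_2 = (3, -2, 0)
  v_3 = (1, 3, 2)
Orthogonal basis:
  u_1 = (1, 3, 0)
  u_2 = (33/10, -11/10, 0)
  u_3 = (0, 0, 2)

Apply the Gram-Schmidt recurrence
  u_1 = v_1
  u_i = v_i − Σ_{j<i} ((v_i · u_j) / (u_j · u_j)) · u_j.

Step by step this gives:
  u_1 = (1, 3, 0)
  u_2 = (33/10, -11/10, 0)
  u_3 = (0, 0, 2)

Orthogonality check:
  u_2 · u_1 = 0 (should be 0)
  u_3 · u_1 = 0 (should be 0)
  u_3 · u_2 = 0 (should be 0)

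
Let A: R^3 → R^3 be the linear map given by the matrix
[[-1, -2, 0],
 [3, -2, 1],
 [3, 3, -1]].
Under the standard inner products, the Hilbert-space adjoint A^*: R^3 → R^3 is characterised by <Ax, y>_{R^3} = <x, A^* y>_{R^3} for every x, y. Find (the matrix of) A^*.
A^* = A^T =
[[-1, 3, 3],
 [-2, -2, 3],
 [0, 1, -1]]

For real matrices with standard dot products, the defining identity <Ax, y> = <x, A^* y> gives (Ax)^T y = x^T (A^*) y, i.e. x^T A^T y = x^T (A^*) y. Since this holds for all x, y, we must have A^* = A^T. Therefore
A^* =
[[-1, 3, 3],
 [-2, -2, 3],
 [0, 1, -1]].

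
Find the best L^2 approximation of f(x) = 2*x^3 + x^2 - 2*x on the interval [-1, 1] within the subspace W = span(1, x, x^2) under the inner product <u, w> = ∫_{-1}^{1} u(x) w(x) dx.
g(x) = x^2 - 4*x/5

The best approximation g ∈ W is the orthogonal projection of f onto W. Writing g = a_0 + a_1 x + a_2 x^2, the coefficients solve the normal equations G · a = b where
  G_{ij} = <φ_i, φ_j> and b_i = <f, φ_i>, with φ_0 = 1, φ_1 = x, φ_2 = x^2.
G =
  [2, 0, 2/3]
  [0, 2/3, 0]
  [2/3, 0, 2/5],
b = (2/3, -8/15, 2/5).
Solving gives a_0 = 0, a_1 = -4/5, a_2 = 1, so
  g(x) = x^2 - 4*x/5.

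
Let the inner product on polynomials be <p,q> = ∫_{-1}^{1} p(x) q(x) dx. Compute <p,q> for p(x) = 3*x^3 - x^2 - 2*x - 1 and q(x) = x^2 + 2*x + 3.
<p,q> = -28/3

Expand the product: p(x)·q(x) = 3*x^5 + 5*x^4 + 5*x^3 - 8*x^2 - 8*x - 3.
∫_{-1}^{1} of each monomial x^k gives [2/(k+1) if k even, 0 if k odd]. Integrating term-by-term (or equivalently evaluating the antiderivative F(x) = x^6/2 + x^5 + 5*x^4/4 - 8*x^3/3 - 4*x^2 - 3*x at the endpoints):
  F(1) − F(−1) = -83/12 − (29/12) = -28/3.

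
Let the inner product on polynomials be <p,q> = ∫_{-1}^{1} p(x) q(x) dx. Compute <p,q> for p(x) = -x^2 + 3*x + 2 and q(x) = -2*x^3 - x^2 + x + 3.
<p,q> = 26/3

Expand the product: p(x)·q(x) = 2*x^5 - 5*x^4 - 8*x^3 - 2*x^2 + 11*x + 6.
∫_{-1}^{1} of each monomial x^k gives [2/(k+1) if k even, 0 if k odd]. Integrating term-by-term (or equivalently evaluating the antiderivative F(x) = x^6/3 - x^5 - 2*x^4 - 2*x^3/3 + 11*x^2/2 + 6*x at the endpoints):
  F(1) − F(−1) = 49/6 − (-1/2) = 26/3.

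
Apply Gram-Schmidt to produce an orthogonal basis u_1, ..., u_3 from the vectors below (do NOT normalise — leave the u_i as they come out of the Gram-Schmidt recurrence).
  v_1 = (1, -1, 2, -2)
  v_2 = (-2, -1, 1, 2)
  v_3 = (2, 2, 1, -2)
Orthogonal basis:
  u_1 = (1, -1, 2, -2)
  u_2 = (-17/10, -13/10, 8/5, 7/5)
  u_3 = (5/91, 11/7, 97/91, 4/13)

Apply the Gram-Schmidt recurrence
  u_1 = v_1
  u_i = v_i − Σ_{j<i} ((v_i · u_j) / (u_j · u_j)) · u_j.

Step by step this gives:
  u_1 = (1, -1, 2, -2)
  u_2 = (-17/10, -13/10, 8/5, 7/5)
  u_3 = (5/91, 11/7, 97/91, 4/13)

Orthogonality check:
  u_2 · u_1 = 0 (should be 0)
  u_3 · u_1 = 0 (should be 0)
  u_3 · u_2 = 0 (should be 0)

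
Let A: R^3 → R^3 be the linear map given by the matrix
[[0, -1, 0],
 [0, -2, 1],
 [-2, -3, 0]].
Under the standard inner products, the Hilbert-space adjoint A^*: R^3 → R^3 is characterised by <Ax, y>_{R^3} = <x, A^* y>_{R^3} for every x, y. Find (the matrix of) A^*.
A^* = A^T =
[[0, 0, -2],
 [-1, -2, -3],
 [0, 1, 0]]

For real matrices with standard dot products, the defining identity <Ax, y> = <x, A^* y> gives (Ax)^T y = x^T (A^*) y, i.e. x^T A^T y = x^T (A^*) y. Since this holds for all x, y, we must have A^* = A^T. Therefore
A^* =
[[0, 0, -2],
 [-1, -2, -3],
 [0, 1, 0]].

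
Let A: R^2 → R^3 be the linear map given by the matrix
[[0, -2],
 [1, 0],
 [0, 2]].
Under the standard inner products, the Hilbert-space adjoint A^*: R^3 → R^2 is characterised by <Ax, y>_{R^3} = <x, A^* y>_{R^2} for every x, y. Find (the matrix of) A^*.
A^* = A^T =
[[0, 1, 0],
 [-2, 0, 2]]

For real matrices with standard dot products, the defining identity <Ax, y> = <x, A^* y> gives (Ax)^T y = x^T (A^*) y, i.e. x^T A^T y = x^T (A^*) y. Since this holds for all x, y, we must have A^* = A^T. Therefore
A^* =
[[0, 1, 0],
 [-2, 0, 2]].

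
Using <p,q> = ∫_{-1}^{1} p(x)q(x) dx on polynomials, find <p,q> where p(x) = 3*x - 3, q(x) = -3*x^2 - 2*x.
<p,q> = 2

Expand the product: p(x)·q(x) = -9*x^3 + 3*x^2 + 6*x.
∫_{-1}^{1} of each monomial x^k gives [2/(k+1) if k even, 0 if k odd]. Integrating term-by-term (or equivalently evaluating the antiderivative F(x) = -9*x^4/4 + x^3 + 3*x^2 at the endpoints):
  F(1) − F(−1) = 7/4 − (-1/4) = 2.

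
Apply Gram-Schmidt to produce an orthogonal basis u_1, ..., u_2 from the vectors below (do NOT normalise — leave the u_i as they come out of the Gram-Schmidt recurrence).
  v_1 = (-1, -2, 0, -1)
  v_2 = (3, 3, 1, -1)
Orthogonal basis:
  u_1 = (-1, -2, 0, -1)
  u_2 = (5/3, 1/3, 1, -7/3)

Apply the Gram-Schmidt recurrence
  u_1 = v_1
  u_i = v_i − Σ_{j<i} ((v_i · u_j) / (u_j · u_j)) · u_j.

Step by step this gives:
  u_1 = (-1, -2, 0, -1)
  u_2 = (5/3, 1/3, 1, -7/3)

Orthogonality check:
  u_2 · u_1 = 0 (should be 0)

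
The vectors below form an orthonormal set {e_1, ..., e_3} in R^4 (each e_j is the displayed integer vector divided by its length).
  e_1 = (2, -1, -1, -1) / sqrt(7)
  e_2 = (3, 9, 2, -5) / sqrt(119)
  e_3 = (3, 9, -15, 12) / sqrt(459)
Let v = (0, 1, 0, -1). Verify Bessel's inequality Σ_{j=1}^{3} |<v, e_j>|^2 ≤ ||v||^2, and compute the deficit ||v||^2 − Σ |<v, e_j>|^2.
Σ |<v, e_j>|^2 = 5/3; ||v||^2 = 2; deficit = 1/3

Write each e_j = u_j / sqrt(<u_j, u_j>) where u_j is the displayed integer vector. Then <v, e_j> = <v, u_j> / sqrt(<u_j, u_j>), so |<v, e_j>|^2 = <v, u_j>^2 / <u_j, u_j>.
Coefficients: <v, e_1> = 0/sqrt(7), <v, e_2> = 14/sqrt(119), <v, e_3> = -3/sqrt(459).
Square and sum: Σ |<v, e_j>|^2 = 5/3.
Compute ||v||^2 = v·v = 2.
Deficit = 2 − 5/3 = 1/3 ≥ 0, confirming Bessel's inequality. (The deficit equals ||v − Σ <v,e_j> e_j||^2, the squared distance from v to span{e_j}.)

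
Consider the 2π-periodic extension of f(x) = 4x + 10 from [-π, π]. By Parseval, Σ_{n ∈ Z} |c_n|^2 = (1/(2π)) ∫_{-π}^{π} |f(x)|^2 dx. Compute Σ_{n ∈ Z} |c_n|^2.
Σ |c_n|^2 = 16π^2/3 + 100

Expand and integrate term by term over [-π, π]:
  ∫ (4x)^2 dx = 16·(2π^3/3); ∫ 2·4·(10)·x dx = 0 (odd integrand); ∫ 10^2 dx = 100·2π.
So (1/(2π)) ∫_{-π}^{π} (4x + 10)^2 dx = 16π^2/3 + 100 = 16π^2/3 + 100.
Parseval ⇒ Σ |c_n|^2 = 16π^2/3 + 100.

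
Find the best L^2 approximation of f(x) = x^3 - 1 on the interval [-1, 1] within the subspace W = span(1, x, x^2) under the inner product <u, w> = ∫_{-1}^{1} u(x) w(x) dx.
g(x) = 3*x/5 - 1

The best approximation g ∈ W is the orthogonal projection of f onto W. Writing g = a_0 + a_1 x + a_2 x^2, the coefficients solve the normal equations G · a = b where
  G_{ij} = <φ_i, φ_j> and b_i = <f, φ_i>, with φ_0 = 1, φ_1 = x, φ_2 = x^2.
G =
  [2, 0, 2/3]
  [0, 2/3, 0]
  [2/3, 0, 2/5],
b = (-2, 2/5, -2/3).
Solving gives a_0 = -1, a_1 = 3/5, a_2 = 0, so
  g(x) = 3*x/5 - 1.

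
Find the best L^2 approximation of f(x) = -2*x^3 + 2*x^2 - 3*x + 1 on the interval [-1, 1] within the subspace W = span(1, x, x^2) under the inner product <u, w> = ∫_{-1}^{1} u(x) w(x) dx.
g(x) = 2*x^2 - 21*x/5 + 1

The best approximation g ∈ W is the orthogonal projection of f onto W. Writing g = a_0 + a_1 x + a_2 x^2, the coefficients solve the normal equations G · a = b where
  G_{ij} = <φ_i, φ_j> and b_i = <f, φ_i>, with φ_0 = 1, φ_1 = x, φ_2 = x^2.
G =
  [2, 0, 2/3]
  [0, 2/3, 0]
  [2/3, 0, 2/5],
b = (10/3, -14/5, 22/15).
Solving gives a_0 = 1, a_1 = -21/5, a_2 = 2, so
  g(x) = 2*x^2 - 21*x/5 + 1.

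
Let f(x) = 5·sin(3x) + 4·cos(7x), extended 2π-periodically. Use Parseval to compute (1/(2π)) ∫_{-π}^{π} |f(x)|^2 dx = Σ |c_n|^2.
Σ |c_n|^2 = 41/2

Expand |f|^2 and use orthogonality of {sin(nx), cos(mx)} on [-π, π]:
  ∫_{-π}^{π} sin(nx)^2 dx = π, ∫ cos(mx)^2 dx = π, and cross terms integrate to 0.
So ∫_{-π}^{π} f(x)^2 dx = 5^2 · π + 4^2 · π = (25 + 16)π.
Divide by 2π: (25 + 16)/2 = 41/2.
By Parseval, this equals Σ |c_n|^2.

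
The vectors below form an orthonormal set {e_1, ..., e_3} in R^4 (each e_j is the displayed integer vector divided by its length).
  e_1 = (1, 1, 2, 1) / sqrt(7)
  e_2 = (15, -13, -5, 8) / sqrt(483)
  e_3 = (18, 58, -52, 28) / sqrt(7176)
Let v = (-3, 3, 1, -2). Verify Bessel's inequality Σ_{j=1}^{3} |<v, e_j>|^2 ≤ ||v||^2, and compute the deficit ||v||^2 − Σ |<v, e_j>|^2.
Σ |<v, e_j>|^2 = 297/13; ||v||^2 = 23; deficit = 2/13

Write each e_j = u_j / sqrt(<u_j, u_j>) where u_j is the displayed integer vector. Then <v, e_j> = <v, u_j> / sqrt(<u_j, u_j>), so |<v, e_j>|^2 = <v, u_j>^2 / <u_j, u_j>.
Coefficients: <v, e_1> = 0/sqrt(7), <v, e_2> = -105/sqrt(483), <v, e_3> = 12/sqrt(7176).
Square and sum: Σ |<v, e_j>|^2 = 297/13.
Compute ||v||^2 = v·v = 23.
Deficit = 23 − 297/13 = 2/13 ≥ 0, confirming Bessel's inequality. (The deficit equals ||v − Σ <v,e_j> e_j||^2, the squared distance from v to span{e_j}.)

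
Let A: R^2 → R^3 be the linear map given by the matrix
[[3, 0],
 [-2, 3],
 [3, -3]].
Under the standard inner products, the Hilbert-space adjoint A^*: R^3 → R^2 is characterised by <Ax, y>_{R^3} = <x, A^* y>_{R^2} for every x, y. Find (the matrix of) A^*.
A^* = A^T =
[[3, -2, 3],
 [0, 3, -3]]

For real matrices with standard dot products, the defining identity <Ax, y> = <x, A^* y> gives (Ax)^T y = x^T (A^*) y, i.e. x^T A^T y = x^T (A^*) y. Since this holds for all x, y, we must have A^* = A^T. Therefore
A^* =
[[3, -2, 3],
 [0, 3, -3]].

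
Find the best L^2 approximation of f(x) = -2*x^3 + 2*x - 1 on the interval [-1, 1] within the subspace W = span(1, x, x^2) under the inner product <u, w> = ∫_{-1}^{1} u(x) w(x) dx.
g(x) = 4*x/5 - 1

The best approximation g ∈ W is the orthogonal projection of f onto W. Writing g = a_0 + a_1 x + a_2 x^2, the coefficients solve the normal equations G · a = b where
  G_{ij} = <φ_i, φ_j> and b_i = <f, φ_i>, with φ_0 = 1, φ_1 = x, φ_2 = x^2.
G =
  [2, 0, 2/3]
  [0, 2/3, 0]
  [2/3, 0, 2/5],
b = (-2, 8/15, -2/3).
Solving gives a_0 = -1, a_1 = 4/5, a_2 = 0, so
  g(x) = 4*x/5 - 1.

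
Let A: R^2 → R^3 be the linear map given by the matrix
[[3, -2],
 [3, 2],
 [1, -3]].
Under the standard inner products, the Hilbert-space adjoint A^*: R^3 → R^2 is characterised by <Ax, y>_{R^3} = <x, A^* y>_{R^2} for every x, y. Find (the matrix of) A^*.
A^* = A^T =
[[3, 3, 1],
 [-2, 2, -3]]

For real matrices with standard dot products, the defining identity <Ax, y> = <x, A^* y> gives (Ax)^T y = x^T (A^*) y, i.e. x^T A^T y = x^T (A^*) y. Since this holds for all x, y, we must have A^* = A^T. Therefore
A^* =
[[3, 3, 1],
 [-2, 2, -3]].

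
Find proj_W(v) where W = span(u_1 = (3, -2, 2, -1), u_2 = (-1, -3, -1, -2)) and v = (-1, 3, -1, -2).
proj_W(v) = (-39/29, 37/29, -25/29, 20/29)

Set up U = [u_1 | ... | u_2] ∈ R^(4×2). The projector onto W = col(U) is P = U (U^T U)^(-1) U^T.
Compute U^T U =
  [18, 3]
  [3, 15],
and U^T v = (-9, -3).
Solve U^T U · c = U^T v for the coefficients: c = (-14/29, -3/29). The projection is proj_W(v) = U c.
Check: (v - proj_W(v)) · u_1 = 0  (should be 0).
Check: (v - proj_W(v)) · u_2 = 0  (should be 0).
Result: proj_W(v) = (-39/29, 37/29, -25/29, 20/29).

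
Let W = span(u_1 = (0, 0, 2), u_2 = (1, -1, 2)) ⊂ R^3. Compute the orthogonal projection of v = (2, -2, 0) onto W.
proj_W(v) = (2, -2, 0)

Set up U = [u_1 | ... | u_2] ∈ R^(3×2). The projector onto W = col(U) is P = U (U^T U)^(-1) U^T.
Compute U^T U =
  [4, 4]
  [4, 6],
and U^T v = (0, 4).
Solve U^T U · c = U^T v for the coefficients: c = (-2, 2). The projection is proj_W(v) = U c.
Check: (v - proj_W(v)) · u_1 = 0  (should be 0).
Check: (v - proj_W(v)) · u_2 = 0  (should be 0).
Result: proj_W(v) = (2, -2, 0).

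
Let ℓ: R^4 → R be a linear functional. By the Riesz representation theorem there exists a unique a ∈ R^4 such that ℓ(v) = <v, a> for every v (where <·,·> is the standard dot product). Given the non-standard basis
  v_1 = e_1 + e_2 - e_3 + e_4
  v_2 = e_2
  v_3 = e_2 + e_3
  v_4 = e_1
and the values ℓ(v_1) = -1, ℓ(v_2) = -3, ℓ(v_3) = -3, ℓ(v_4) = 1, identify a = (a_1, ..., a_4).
a = (1, -3, 0, 1)

Write a = (a_1, ..., a_4) in the standard basis. For each basis vector v_i, ℓ(v_i) = <v_i, a> is a linear equation in the a_j's. Collect the n equations into a matrix system V a = ℓ, where row i of V is v_i (expressed in the standard basis). Since V is invertible (lower-triangular with 1s on the diagonal, up to permutation), solve by back-substitution:
  V =
[[1, 1, -1, 1],
 [0, 1, 0, 0],
 [0, 1, 1, 0],
 [1, 0, 0, 0]]
  V a = (-1, -3, -3, 1)
Solving gives a = (1, -3, 0, 1).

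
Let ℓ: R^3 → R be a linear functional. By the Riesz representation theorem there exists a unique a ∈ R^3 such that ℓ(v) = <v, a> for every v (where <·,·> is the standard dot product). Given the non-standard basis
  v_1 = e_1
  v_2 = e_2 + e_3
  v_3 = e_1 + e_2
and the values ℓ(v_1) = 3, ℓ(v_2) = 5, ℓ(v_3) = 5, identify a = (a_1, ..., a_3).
a = (3, 2, 3)

Write a = (a_1, ..., a_3) in the standard basis. For each basis vector v_i, ℓ(v_i) = <v_i, a> is a linear equation in the a_j's. Collect the n equations into a matrix system V a = ℓ, where row i of V is v_i (expressed in the standard basis). Since V is invertible (lower-triangular with 1s on the diagonal, up to permutation), solve by back-substitution:
  V =
[[1, 0, 0],
 [0, 1, 1],
 [1, 1, 0]]
  V a = (3, 5, 5)
Solving gives a = (3, 2, 3).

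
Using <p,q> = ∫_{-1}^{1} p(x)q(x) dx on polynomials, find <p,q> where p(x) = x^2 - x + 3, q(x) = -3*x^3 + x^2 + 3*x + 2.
<p,q> = 224/15

Expand the product: p(x)·q(x) = -3*x^5 + 4*x^4 - 7*x^3 + 2*x^2 + 7*x + 6.
∫_{-1}^{1} of each monomial x^k gives [2/(k+1) if k even, 0 if k odd]. Integrating term-by-term (or equivalently evaluating the antiderivative F(x) = -x^6/2 + 4*x^5/5 - 7*x^4/4 + 2*x^3/3 + 7*x^2/2 + 6*x at the endpoints):
  F(1) − F(−1) = 523/60 − (-373/60) = 224/15.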